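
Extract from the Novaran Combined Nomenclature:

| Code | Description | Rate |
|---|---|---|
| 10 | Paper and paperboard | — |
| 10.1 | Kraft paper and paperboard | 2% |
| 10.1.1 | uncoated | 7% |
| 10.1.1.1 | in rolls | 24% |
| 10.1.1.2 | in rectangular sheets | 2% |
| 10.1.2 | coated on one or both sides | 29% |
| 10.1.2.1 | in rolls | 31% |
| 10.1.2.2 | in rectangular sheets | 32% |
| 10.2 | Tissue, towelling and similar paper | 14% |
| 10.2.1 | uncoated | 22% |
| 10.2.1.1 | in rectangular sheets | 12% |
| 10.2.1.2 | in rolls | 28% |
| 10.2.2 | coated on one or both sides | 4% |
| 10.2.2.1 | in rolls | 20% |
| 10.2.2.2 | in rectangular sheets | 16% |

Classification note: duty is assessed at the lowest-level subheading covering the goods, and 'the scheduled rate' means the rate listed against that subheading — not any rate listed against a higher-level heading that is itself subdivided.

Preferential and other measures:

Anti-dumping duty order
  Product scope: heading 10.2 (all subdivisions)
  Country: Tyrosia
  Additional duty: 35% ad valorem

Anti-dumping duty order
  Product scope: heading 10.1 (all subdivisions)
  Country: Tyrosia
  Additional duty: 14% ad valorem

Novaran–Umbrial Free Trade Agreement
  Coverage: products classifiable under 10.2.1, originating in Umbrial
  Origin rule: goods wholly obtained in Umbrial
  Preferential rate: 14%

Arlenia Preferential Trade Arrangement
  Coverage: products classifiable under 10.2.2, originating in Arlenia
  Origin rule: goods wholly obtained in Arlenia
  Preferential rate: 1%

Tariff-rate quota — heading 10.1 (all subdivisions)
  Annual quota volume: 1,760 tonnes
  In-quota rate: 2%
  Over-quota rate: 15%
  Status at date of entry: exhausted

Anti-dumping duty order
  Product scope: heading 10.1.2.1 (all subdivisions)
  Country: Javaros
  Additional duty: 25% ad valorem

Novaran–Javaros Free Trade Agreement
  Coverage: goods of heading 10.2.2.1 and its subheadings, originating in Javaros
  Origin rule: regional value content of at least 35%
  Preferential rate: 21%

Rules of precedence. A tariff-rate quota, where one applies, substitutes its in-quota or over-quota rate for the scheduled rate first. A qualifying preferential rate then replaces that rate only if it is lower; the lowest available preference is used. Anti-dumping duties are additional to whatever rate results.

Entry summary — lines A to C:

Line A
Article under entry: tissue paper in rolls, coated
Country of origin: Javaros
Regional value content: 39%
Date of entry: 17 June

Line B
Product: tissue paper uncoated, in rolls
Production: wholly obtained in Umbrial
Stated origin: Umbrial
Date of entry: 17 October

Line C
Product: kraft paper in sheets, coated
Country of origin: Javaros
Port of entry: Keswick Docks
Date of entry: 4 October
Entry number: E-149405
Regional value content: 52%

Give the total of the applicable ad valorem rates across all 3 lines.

Line A: tissue paper → 10.2; coated → 10.2.2; in rolls → 10.2.2.1. Scheduled 20%. Javaros agreement on 10.2.2.1: RVC ≥ 35% → 21% available; preference 21% not lower than 20% → no reduction. → 20%.
Line B: tissue paper → 10.2; uncoated → 10.2.1; in rolls → 10.2.1.2. Scheduled 28%. Umbrial agreement on 10.2.1: wholly obtained → 14% available; preferential 14%. → 14%.
Line C: kraft paper → 10.1; coated → 10.1.2; in sheets → 10.1.2.2. Scheduled 32%. quota on 10.1 exhausted → over-quota 15%; Javaros agreement on 10.2.2.1: 10.1.2.2 not covered. → 15%.
Sum: 20% + 14% + 15% = 49%.

49%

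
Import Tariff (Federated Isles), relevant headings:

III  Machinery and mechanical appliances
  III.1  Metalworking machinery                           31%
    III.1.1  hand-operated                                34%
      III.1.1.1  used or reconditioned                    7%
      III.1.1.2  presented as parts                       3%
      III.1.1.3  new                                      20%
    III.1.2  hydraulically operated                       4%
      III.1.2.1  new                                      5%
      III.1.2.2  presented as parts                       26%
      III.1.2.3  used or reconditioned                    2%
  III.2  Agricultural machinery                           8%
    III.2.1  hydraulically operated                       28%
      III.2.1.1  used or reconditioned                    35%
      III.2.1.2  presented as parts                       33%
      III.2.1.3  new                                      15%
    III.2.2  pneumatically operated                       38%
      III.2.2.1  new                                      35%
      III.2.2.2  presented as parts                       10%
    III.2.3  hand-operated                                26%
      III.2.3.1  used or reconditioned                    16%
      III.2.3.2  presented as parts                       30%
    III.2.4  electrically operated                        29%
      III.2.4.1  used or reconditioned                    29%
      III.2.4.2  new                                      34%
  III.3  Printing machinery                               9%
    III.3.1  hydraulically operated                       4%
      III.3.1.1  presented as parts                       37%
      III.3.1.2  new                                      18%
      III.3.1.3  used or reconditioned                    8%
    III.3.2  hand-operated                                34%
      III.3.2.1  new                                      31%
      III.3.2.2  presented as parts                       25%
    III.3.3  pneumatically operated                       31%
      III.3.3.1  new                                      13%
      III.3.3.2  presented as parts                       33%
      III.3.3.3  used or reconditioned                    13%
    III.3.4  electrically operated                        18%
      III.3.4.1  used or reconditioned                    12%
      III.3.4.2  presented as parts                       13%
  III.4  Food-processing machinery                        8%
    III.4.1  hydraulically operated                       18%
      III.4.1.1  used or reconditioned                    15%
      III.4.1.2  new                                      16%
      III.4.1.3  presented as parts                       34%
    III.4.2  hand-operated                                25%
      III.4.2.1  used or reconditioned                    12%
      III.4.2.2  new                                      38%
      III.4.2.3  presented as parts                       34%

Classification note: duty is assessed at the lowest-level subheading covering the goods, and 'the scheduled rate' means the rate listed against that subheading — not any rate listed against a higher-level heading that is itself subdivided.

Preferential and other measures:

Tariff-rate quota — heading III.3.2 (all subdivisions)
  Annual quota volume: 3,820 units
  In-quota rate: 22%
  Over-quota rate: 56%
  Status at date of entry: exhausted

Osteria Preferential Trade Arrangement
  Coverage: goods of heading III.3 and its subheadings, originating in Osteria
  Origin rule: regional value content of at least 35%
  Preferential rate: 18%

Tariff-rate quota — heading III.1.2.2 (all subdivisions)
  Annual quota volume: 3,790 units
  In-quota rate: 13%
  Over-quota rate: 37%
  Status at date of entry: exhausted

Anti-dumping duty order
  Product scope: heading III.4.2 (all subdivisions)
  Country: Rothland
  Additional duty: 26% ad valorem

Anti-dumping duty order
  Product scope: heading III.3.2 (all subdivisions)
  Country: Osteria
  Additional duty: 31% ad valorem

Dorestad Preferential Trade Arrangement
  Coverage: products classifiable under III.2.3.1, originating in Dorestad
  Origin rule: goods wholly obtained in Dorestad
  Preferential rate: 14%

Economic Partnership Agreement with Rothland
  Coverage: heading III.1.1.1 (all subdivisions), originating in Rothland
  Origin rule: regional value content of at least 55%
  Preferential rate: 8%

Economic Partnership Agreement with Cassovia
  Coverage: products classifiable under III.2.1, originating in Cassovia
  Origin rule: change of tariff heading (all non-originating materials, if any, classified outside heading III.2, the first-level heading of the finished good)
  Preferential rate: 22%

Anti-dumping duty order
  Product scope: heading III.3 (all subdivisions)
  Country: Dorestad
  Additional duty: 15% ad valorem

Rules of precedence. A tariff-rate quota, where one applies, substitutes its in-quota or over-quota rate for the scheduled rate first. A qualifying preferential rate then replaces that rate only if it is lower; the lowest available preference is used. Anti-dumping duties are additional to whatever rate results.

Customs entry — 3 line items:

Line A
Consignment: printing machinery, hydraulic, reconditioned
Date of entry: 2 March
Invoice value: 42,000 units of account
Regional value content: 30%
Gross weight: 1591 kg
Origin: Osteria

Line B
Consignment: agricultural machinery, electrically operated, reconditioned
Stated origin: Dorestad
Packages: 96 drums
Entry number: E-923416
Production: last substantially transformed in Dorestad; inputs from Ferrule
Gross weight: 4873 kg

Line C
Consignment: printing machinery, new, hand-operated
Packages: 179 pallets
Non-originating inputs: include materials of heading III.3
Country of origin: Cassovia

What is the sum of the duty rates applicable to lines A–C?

93%

Line A: printing → III.3; hydraulic → III.3.1; reconditioned → III.3.1.3. Scheduled 8%. Osteria agreement on III.3: RVC < 35%. → 8%.
Line B: agricultural → III.2; electrically operated → III.2.4; reconditioned → III.2.4.1. Scheduled 29%. Dorestad agreement on III.2.3.1: III.2.4.1 not covered. → 29%.
Line C: printing → III.3; hand-operated → III.3.2; new → III.3.2.1. Scheduled 31%. quota on III.3.2 exhausted → over-quota 56%; Cassovia agreement on III.2.1: III.3.2.1 not covered. → 56%.
Sum: 8% + 29% + 56% = 93%.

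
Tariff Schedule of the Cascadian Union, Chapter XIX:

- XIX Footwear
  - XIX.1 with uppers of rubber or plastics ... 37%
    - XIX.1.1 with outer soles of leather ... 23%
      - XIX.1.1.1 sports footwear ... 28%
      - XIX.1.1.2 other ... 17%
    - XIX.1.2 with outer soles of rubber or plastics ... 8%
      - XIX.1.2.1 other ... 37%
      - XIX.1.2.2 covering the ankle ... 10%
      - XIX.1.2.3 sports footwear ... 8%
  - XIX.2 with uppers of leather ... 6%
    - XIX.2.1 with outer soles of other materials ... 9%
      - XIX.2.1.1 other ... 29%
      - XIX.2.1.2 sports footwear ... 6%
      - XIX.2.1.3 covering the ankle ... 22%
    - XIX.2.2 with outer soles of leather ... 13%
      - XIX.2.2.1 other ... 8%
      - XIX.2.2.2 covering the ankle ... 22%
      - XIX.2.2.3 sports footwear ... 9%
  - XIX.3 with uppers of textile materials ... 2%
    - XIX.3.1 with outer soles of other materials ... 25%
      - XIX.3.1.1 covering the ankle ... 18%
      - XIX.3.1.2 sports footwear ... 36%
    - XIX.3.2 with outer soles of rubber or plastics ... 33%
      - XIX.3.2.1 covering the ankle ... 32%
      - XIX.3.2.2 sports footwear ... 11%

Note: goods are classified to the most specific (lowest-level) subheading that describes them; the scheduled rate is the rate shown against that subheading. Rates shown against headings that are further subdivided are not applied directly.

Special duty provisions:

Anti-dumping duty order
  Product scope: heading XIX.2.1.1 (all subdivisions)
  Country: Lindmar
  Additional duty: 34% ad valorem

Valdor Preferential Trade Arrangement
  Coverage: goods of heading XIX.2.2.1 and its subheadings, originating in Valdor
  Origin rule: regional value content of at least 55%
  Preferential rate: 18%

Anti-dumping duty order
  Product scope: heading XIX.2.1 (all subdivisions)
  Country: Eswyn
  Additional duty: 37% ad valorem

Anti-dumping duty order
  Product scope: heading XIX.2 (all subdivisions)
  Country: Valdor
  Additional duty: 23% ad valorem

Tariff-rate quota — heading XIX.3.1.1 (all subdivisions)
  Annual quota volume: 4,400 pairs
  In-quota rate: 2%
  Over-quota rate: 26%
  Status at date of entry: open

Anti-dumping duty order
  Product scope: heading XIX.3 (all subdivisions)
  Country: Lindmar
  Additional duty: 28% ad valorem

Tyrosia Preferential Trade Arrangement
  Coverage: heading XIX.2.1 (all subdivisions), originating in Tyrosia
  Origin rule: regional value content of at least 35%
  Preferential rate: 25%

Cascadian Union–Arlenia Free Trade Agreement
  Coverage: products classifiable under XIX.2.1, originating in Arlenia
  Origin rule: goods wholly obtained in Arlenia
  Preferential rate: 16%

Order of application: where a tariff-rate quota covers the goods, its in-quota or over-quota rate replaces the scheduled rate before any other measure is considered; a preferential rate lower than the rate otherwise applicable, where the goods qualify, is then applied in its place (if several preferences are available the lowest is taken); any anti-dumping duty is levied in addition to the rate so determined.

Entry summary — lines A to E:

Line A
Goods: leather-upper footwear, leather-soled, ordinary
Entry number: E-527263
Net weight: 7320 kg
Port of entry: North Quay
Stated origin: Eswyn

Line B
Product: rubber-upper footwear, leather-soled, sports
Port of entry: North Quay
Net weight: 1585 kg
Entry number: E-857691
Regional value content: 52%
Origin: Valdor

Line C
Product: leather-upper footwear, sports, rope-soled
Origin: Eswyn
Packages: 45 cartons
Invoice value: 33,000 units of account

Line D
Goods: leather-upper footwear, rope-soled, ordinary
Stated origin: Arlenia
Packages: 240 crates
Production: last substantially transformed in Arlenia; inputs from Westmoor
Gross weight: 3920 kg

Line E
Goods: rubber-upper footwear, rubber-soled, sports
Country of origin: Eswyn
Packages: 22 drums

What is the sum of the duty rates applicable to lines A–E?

Line A: leather-upper → XIX.2; leather-soled → XIX.2.2; ordinary → XIX.2.2.1. Scheduled 8%. No special measure applies. → 8%.
Line B: rubber-upper → XIX.1; leather-soled → XIX.1.1; sports → XIX.1.1.1. Scheduled 28%. Valdor agreement on XIX.2.2.1: XIX.1.1.1 not covered. → 28%.
Line C: leather-upper → XIX.2; rope-soled → XIX.2.1; sports → XIX.2.1.2. Scheduled 6%. anti-dumping (Eswyn, XIX.2.1): +37%; total 6% + 37% = 43%. → 43%.
Line D: leather-upper → XIX.2; rope-soled → XIX.2.1; ordinary → XIX.2.1.1. Scheduled 29%. Arlenia agreement on XIX.2.1: not wholly obtained. → 29%.
Line E: rubber-upper → XIX.1; rubber-soled → XIX.1.2; sports → XIX.1.2.3. Scheduled 8%. No special measure applies. → 8%.
Sum: 8% + 28% + 43% + 29% + 8% = 116%.

116%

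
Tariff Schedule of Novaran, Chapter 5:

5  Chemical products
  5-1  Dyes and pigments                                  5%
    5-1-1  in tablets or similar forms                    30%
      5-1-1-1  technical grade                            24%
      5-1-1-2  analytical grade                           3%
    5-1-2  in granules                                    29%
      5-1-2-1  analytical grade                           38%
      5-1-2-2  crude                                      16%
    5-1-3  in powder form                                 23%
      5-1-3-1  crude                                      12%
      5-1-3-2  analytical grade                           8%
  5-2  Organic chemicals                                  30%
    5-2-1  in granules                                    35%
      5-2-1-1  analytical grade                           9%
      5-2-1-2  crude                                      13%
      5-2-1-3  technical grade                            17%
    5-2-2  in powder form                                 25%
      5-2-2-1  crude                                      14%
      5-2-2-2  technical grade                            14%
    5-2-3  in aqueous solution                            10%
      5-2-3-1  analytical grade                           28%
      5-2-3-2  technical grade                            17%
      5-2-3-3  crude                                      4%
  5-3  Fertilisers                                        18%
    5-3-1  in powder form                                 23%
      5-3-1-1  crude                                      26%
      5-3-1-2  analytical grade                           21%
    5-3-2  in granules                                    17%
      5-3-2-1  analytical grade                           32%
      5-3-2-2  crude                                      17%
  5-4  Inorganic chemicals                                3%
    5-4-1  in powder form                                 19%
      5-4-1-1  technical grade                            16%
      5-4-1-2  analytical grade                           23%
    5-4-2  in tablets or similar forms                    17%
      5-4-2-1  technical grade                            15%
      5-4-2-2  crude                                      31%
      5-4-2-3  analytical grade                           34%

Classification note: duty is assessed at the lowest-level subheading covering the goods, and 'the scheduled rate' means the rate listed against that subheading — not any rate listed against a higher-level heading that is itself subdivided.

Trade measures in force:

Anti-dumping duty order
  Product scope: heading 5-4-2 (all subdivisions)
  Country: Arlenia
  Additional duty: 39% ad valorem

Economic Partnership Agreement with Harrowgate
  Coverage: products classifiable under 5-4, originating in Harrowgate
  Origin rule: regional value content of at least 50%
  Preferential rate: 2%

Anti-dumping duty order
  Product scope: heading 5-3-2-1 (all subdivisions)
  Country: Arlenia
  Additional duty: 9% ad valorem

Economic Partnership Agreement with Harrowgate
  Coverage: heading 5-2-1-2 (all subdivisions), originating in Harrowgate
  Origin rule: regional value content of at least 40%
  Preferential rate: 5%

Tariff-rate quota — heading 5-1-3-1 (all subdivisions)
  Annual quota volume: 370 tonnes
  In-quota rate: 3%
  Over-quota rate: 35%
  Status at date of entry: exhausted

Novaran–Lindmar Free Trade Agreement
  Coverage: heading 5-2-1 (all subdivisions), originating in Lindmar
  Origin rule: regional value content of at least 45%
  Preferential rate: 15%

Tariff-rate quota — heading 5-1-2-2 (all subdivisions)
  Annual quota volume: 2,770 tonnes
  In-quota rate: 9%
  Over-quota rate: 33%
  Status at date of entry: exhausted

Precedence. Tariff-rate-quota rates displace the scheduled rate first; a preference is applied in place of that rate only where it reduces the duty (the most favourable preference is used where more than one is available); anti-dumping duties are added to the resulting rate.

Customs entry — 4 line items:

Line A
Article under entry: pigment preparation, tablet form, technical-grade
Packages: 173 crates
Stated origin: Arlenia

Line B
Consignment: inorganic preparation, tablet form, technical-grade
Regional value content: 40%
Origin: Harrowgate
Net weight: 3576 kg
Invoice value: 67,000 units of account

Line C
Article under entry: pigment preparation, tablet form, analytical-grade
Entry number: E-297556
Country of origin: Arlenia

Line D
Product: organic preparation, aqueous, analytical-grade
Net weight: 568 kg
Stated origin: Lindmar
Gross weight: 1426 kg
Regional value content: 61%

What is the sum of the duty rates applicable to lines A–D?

Line A: pigment → 5-1; tablet form → 5-1-1; technical-grade → 5-1-1-1. Scheduled 24%. No special measure applies. → 24%.
Line B: inorganic → 5-4; tablet form → 5-4-2; technical-grade → 5-4-2-1. Scheduled 15%. Harrowgate agreement on 5-4: RVC < 50%; Harrowgate agreement on 5-2-1-2: 5-4-2-1 not covered. → 15%.
Line C: pigment → 5-1; tablet form → 5-1-1; analytical-grade → 5-1-1-2. Scheduled 3%. No special measure applies. → 3%.
Line D: organic → 5-2; aqueous → 5-2-3; analytical-grade → 5-2-3-1. Scheduled 28%. Lindmar agreement on 5-2-1: 5-2-3-1 not covered. → 28%.
Sum: 24% + 15% + 3% + 28% = 70%.

70%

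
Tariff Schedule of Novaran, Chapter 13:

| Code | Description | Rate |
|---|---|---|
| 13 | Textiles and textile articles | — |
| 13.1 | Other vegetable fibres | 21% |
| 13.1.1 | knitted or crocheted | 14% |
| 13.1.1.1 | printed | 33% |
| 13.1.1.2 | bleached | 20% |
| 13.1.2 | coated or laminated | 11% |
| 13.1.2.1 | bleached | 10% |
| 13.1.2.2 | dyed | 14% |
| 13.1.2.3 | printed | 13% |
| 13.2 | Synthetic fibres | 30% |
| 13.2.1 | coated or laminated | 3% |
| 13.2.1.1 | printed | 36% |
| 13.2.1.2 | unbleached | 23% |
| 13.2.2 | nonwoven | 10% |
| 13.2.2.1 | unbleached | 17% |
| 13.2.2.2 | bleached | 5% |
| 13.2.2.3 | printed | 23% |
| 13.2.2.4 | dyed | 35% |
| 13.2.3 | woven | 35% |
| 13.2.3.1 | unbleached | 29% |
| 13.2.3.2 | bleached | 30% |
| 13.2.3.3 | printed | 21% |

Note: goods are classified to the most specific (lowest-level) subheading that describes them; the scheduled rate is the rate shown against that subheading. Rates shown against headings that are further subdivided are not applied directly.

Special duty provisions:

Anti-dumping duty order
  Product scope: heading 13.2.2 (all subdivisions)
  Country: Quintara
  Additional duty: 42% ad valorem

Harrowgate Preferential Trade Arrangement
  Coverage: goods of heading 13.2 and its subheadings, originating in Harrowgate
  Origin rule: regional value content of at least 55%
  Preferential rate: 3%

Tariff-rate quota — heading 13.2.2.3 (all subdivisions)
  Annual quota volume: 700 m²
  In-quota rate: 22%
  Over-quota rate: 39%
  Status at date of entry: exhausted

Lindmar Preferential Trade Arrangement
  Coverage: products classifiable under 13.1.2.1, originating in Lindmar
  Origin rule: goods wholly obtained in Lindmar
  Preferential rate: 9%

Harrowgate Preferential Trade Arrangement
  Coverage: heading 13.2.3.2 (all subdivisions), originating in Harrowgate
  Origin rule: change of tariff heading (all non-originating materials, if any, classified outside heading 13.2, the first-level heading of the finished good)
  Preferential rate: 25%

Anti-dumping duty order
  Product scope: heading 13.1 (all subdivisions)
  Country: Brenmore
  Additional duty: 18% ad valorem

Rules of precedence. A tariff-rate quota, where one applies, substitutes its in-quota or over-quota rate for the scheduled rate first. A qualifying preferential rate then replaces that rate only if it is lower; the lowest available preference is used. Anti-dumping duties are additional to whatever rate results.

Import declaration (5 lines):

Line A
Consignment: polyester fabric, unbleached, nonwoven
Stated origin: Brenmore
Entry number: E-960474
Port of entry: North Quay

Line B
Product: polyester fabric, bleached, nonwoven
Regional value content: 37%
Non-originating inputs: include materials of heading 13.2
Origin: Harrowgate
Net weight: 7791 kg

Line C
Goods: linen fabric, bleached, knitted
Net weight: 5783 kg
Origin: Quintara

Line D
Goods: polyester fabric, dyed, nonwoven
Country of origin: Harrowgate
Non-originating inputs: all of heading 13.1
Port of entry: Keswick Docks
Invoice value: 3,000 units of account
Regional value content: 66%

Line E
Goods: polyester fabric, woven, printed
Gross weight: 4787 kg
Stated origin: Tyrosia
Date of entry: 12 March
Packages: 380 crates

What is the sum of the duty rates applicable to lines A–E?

66%

Line A: polyester → 13.2; nonwoven → 13.2.2; unbleached → 13.2.2.1. Scheduled 17%. No special measure applies. → 17%.
Line B: polyester → 13.2; nonwoven → 13.2.2; bleached → 13.2.2.2. Scheduled 5%. Harrowgate agreement on 13.2: RVC < 55%; Harrowgate agreement on 13.2.3.2: 13.2.2.2 not covered. → 5%.
Line C: linen → 13.1; knitted → 13.1.1; bleached → 13.1.1.2. Scheduled 20%. No special measure applies. → 20%.
Line D: polyester → 13.2; nonwoven → 13.2.2; dyed → 13.2.2.4. Scheduled 35%. Harrowgate agreement on 13.2: RVC ≥ 55% → 3% available; Harrowgate agreement on 13.2.3.2: 13.2.2.4 not covered; preferential 3%. → 3%.
Line E: polyester → 13.2; woven → 13.2.3; printed → 13.2.3.3. Scheduled 21%. No special measure applies. → 21%.
Sum: 17% + 5% + 20% + 3% + 21% = 66%.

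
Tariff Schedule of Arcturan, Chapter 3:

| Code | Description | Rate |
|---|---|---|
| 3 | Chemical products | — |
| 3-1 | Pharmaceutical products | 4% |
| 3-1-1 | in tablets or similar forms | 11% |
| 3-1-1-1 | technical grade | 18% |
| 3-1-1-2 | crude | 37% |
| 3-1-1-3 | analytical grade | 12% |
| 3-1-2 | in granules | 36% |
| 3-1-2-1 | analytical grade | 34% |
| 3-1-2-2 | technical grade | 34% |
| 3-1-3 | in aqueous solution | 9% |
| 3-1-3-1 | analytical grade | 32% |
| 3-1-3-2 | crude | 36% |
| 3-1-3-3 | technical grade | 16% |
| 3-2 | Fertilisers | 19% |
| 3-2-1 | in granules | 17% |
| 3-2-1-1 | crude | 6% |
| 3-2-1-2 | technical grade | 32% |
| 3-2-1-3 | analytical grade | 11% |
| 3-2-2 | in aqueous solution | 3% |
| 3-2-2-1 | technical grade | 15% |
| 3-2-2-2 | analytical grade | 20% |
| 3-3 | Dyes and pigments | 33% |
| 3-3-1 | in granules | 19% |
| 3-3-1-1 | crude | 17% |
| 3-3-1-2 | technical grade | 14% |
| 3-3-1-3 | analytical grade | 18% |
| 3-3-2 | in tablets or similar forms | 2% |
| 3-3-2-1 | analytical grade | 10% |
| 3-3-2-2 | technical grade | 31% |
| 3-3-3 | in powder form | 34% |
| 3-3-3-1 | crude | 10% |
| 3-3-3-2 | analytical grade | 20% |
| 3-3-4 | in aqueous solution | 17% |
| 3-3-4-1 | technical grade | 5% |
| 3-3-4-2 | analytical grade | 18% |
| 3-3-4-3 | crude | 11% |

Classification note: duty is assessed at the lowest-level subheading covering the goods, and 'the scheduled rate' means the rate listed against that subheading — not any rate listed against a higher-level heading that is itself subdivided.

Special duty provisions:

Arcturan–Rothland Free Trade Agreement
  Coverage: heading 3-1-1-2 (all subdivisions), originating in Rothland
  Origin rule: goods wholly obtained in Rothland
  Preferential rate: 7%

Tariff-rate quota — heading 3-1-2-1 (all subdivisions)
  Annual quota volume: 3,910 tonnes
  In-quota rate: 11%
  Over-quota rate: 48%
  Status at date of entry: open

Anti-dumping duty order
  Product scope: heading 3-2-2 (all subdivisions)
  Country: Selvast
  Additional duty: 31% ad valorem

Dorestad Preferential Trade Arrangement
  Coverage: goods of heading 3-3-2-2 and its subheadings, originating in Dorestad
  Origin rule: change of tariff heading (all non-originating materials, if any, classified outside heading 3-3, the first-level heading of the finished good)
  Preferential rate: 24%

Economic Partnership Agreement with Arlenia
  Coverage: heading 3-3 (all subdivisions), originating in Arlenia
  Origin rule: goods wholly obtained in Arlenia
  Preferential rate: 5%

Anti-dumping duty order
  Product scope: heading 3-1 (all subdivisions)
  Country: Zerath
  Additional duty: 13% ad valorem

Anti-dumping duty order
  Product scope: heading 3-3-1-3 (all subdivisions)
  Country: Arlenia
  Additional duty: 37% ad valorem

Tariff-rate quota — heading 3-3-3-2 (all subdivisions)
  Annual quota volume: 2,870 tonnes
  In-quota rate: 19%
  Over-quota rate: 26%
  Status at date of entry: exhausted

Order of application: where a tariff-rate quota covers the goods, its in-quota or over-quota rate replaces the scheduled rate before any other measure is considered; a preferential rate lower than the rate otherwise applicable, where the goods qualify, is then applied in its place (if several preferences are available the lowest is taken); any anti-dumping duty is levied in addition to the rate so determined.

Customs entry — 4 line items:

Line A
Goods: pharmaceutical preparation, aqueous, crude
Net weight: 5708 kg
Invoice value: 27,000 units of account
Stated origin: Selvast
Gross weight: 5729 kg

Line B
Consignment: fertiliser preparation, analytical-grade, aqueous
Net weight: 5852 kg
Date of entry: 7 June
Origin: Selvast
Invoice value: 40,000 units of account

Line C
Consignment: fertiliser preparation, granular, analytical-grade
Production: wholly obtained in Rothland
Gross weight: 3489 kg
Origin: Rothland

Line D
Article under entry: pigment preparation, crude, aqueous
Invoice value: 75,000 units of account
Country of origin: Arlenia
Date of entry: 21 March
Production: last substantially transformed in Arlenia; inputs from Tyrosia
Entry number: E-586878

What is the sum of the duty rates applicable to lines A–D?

109%

Line A: pharmaceutical → 3-1; aqueous → 3-1-3; crude → 3-1-3-2. Scheduled 36%. No special measure applies. → 36%.
Line B: fertiliser → 3-2; aqueous → 3-2-2; analytical-grade → 3-2-2-2. Scheduled 20%. anti-dumping (Selvast, 3-2-2): +31%; total 20% + 31% = 51%. → 51%.
Line C: fertiliser → 3-2; granular → 3-2-1; analytical-grade → 3-2-1-3. Scheduled 11%. Rothland agreement on 3-1-1-2: 3-2-1-3 not covered. → 11%.
Line D: pigment → 3-3; aqueous → 3-3-4; crude → 3-3-4-3. Scheduled 11%. Arlenia agreement on 3-3: not wholly obtained. → 11%.
Sum: 36% + 51% + 11% + 11% = 109%.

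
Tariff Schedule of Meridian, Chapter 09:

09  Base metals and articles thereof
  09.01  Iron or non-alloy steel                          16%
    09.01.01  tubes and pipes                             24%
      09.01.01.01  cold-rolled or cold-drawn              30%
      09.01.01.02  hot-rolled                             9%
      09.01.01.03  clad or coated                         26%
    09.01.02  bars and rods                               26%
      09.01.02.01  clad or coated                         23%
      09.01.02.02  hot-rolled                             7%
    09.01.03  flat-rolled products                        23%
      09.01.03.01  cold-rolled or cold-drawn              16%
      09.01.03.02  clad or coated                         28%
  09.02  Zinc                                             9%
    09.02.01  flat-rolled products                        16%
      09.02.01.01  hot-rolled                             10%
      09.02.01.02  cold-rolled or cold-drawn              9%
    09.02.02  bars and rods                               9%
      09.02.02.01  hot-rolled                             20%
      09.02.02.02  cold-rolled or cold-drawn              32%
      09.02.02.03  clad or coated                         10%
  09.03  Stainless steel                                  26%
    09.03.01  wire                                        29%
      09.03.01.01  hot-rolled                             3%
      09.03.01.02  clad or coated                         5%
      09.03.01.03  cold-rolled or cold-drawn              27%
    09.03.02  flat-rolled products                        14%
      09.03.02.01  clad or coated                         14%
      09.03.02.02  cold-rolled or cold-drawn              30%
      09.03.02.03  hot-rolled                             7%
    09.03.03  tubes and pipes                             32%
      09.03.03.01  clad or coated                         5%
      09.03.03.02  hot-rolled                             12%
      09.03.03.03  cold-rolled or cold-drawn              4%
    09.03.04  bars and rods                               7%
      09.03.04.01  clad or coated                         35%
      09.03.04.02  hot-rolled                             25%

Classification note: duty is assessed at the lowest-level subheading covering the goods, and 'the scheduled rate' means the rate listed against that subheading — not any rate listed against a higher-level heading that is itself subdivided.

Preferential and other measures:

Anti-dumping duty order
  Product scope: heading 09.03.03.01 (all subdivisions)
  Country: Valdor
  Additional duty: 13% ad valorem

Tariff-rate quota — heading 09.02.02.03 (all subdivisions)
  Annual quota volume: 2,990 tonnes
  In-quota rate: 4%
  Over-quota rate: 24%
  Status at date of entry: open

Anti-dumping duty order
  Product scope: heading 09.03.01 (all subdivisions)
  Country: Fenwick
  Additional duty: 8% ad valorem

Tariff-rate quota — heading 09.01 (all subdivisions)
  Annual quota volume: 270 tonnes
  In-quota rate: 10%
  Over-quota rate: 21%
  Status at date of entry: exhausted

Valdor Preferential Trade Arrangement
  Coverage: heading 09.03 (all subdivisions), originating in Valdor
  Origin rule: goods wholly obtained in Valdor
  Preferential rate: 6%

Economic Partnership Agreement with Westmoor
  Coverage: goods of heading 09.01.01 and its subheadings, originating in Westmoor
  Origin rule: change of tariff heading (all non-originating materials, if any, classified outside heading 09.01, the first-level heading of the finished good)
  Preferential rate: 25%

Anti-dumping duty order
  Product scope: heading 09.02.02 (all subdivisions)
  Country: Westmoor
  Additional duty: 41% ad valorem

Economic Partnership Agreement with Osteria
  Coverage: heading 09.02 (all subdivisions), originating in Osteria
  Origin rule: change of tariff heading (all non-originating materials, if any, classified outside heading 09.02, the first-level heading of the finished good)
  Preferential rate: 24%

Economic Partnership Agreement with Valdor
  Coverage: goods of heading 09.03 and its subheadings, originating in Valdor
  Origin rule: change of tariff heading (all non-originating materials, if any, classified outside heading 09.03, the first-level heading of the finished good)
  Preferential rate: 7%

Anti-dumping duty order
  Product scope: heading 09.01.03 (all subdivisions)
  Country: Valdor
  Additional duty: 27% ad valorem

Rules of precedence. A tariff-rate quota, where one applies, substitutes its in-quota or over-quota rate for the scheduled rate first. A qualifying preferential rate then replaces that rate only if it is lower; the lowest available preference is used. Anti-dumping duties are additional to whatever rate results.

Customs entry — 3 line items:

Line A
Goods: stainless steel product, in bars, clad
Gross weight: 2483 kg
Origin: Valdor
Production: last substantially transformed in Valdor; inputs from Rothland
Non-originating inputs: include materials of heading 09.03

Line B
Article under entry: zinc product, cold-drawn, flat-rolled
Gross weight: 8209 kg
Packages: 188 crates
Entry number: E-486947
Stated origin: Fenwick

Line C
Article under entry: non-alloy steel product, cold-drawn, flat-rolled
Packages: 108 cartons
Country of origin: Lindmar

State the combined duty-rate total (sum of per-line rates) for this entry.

65%

Line A: stainless steel → 09.03; in bars → 09.03.04; clad → 09.03.04.01. Scheduled 35%. Valdor agreement on 09.03: not wholly obtained; Valdor agreement on 09.03: CTH not met. → 35%.
Line B: zinc → 09.02; flat-rolled → 09.02.01; cold-drawn → 09.02.01.02. Scheduled 9%. No special measure applies. → 9%.
Line C: non-alloy steel → 09.01; flat-rolled → 09.01.03; cold-drawn → 09.01.03.01. Scheduled 16%. quota on 09.01 exhausted → over-quota 21%. → 21%.
Sum: 35% + 9% + 21% = 65%.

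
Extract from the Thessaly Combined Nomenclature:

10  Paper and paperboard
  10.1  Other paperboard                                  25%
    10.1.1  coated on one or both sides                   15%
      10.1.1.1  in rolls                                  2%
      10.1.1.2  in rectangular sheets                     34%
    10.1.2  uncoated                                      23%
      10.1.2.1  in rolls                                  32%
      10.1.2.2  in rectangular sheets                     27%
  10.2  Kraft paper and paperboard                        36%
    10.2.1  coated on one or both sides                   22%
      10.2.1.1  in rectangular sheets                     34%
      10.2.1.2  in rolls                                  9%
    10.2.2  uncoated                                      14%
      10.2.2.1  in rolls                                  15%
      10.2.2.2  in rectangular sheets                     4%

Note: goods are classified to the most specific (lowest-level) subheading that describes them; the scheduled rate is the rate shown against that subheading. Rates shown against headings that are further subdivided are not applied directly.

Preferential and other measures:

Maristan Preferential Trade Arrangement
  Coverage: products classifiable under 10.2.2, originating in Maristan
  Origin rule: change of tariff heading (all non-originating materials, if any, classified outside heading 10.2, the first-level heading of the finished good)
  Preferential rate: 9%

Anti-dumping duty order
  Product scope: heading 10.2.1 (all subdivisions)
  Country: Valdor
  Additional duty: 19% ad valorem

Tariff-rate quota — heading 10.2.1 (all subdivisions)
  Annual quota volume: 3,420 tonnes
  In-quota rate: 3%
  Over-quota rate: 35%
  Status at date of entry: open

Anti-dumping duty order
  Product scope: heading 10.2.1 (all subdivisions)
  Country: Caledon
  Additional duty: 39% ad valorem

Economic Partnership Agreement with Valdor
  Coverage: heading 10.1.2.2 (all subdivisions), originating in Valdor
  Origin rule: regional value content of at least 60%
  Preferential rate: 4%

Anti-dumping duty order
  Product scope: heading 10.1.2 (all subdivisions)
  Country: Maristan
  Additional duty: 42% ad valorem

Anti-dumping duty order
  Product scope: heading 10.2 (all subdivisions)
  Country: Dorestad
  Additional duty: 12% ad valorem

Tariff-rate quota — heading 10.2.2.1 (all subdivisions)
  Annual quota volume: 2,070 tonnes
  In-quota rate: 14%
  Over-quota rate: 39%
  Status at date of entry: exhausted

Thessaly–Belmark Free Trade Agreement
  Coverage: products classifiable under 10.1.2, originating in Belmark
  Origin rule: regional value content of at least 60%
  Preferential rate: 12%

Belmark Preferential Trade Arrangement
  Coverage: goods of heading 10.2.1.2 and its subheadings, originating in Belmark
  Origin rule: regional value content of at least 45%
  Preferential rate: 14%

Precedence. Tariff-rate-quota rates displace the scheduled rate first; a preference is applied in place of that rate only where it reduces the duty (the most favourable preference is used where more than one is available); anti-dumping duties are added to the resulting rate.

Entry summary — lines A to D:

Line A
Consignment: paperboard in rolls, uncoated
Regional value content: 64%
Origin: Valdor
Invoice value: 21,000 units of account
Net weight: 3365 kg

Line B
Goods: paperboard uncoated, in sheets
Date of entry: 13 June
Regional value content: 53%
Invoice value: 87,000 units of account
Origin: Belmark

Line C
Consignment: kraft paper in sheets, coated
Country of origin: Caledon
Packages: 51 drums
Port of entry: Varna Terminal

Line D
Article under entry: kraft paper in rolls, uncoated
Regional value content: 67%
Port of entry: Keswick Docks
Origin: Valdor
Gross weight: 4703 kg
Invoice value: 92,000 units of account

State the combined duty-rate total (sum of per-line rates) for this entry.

Line A: paperboard → 10.1; uncoated → 10.1.2; in rolls → 10.1.2.1. Scheduled 32%. Valdor agreement on 10.1.2.2: 10.1.2.1 not covered. → 32%.
Line B: paperboard → 10.1; uncoated → 10.1.2; in sheets → 10.1.2.2. Scheduled 27%. Belmark agreement on 10.1.2: RVC < 60%; Belmark agreement on 10.2.1.2: 10.1.2.2 not covered. → 27%.
Line C: kraft paper → 10.2; coated → 10.2.1; in sheets → 10.2.1.1. Scheduled 34%. quota on 10.2.1 open → in-quota 3%; anti-dumping (Caledon, 10.2.1): +39%; total 3% + 39% = 42%. → 42%.
Line D: kraft paper → 10.2; uncoated → 10.2.2; in rolls → 10.2.2.1. Scheduled 15%. quota on 10.2.2.1 exhausted → over-quota 39%; Valdor agreement on 10.1.2.2: 10.2.2.1 not covered. → 39%.
Sum: 32% + 27% + 42% + 39% = 140%.

140%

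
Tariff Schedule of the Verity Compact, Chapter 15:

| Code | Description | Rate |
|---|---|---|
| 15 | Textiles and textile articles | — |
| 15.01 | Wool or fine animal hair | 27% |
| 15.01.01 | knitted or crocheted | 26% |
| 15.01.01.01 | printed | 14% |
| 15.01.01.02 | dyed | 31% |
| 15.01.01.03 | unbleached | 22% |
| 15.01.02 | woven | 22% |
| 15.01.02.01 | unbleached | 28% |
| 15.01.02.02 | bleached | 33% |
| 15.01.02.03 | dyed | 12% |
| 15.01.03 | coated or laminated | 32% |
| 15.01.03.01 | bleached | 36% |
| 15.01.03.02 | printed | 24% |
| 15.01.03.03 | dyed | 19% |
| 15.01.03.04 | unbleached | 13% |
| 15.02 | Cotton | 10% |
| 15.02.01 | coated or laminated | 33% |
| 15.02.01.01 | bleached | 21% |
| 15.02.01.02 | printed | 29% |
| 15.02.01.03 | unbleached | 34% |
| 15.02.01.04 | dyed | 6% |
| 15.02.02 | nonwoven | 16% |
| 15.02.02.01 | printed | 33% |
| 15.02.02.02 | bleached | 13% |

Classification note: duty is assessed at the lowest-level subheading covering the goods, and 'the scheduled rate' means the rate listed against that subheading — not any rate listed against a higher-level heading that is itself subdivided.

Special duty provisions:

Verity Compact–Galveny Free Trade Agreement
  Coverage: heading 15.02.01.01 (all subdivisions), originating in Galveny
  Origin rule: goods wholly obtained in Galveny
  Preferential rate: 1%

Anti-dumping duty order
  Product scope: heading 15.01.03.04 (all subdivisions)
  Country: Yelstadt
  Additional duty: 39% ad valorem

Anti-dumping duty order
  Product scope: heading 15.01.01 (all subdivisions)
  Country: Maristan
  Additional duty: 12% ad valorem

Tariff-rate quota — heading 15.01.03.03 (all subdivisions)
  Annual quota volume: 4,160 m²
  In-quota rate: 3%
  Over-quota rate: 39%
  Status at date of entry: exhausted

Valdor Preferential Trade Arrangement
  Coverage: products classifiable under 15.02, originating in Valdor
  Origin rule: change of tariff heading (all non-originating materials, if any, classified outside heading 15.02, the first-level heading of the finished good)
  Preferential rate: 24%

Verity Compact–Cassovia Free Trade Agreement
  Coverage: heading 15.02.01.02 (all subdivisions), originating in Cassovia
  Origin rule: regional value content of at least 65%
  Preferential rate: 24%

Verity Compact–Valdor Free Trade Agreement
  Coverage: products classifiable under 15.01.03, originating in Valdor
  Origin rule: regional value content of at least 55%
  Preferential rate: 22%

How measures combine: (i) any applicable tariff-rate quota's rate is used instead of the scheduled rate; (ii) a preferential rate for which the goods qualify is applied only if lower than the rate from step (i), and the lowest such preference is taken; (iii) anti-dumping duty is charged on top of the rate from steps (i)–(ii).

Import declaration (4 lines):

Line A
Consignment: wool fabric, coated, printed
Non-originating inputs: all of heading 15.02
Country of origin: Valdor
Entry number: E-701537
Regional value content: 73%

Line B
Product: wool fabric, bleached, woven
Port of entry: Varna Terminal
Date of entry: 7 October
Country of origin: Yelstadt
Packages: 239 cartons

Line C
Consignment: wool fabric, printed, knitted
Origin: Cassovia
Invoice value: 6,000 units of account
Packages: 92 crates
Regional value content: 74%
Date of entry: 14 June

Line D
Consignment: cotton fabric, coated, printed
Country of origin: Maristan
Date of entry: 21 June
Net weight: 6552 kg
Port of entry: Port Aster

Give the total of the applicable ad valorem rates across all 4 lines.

Line A: wool → 15.01; coated → 15.01.03; printed → 15.01.03.02. Scheduled 24%. Valdor agreement on 15.02: 15.01.03.02 not covered; Valdor agreement on 15.01.03: RVC ≥ 55% → 22% available; preferential 22%. → 22%.
Line B: wool → 15.01; woven → 15.01.02; bleached → 15.01.02.02. Scheduled 33%. No special measure applies. → 33%.
Line C: wool → 15.01; knitted → 15.01.01; printed → 15.01.01.01. Scheduled 14%. Cassovia agreement on 15.02.01.02: 15.01.01.01 not covered. → 14%.
Line D: cotton → 15.02; coated → 15.02.01; printed → 15.02.01.02. Scheduled 29%. No special measure applies. → 29%.
Sum: 22% + 33% + 14% + 29% = 98%.

98%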